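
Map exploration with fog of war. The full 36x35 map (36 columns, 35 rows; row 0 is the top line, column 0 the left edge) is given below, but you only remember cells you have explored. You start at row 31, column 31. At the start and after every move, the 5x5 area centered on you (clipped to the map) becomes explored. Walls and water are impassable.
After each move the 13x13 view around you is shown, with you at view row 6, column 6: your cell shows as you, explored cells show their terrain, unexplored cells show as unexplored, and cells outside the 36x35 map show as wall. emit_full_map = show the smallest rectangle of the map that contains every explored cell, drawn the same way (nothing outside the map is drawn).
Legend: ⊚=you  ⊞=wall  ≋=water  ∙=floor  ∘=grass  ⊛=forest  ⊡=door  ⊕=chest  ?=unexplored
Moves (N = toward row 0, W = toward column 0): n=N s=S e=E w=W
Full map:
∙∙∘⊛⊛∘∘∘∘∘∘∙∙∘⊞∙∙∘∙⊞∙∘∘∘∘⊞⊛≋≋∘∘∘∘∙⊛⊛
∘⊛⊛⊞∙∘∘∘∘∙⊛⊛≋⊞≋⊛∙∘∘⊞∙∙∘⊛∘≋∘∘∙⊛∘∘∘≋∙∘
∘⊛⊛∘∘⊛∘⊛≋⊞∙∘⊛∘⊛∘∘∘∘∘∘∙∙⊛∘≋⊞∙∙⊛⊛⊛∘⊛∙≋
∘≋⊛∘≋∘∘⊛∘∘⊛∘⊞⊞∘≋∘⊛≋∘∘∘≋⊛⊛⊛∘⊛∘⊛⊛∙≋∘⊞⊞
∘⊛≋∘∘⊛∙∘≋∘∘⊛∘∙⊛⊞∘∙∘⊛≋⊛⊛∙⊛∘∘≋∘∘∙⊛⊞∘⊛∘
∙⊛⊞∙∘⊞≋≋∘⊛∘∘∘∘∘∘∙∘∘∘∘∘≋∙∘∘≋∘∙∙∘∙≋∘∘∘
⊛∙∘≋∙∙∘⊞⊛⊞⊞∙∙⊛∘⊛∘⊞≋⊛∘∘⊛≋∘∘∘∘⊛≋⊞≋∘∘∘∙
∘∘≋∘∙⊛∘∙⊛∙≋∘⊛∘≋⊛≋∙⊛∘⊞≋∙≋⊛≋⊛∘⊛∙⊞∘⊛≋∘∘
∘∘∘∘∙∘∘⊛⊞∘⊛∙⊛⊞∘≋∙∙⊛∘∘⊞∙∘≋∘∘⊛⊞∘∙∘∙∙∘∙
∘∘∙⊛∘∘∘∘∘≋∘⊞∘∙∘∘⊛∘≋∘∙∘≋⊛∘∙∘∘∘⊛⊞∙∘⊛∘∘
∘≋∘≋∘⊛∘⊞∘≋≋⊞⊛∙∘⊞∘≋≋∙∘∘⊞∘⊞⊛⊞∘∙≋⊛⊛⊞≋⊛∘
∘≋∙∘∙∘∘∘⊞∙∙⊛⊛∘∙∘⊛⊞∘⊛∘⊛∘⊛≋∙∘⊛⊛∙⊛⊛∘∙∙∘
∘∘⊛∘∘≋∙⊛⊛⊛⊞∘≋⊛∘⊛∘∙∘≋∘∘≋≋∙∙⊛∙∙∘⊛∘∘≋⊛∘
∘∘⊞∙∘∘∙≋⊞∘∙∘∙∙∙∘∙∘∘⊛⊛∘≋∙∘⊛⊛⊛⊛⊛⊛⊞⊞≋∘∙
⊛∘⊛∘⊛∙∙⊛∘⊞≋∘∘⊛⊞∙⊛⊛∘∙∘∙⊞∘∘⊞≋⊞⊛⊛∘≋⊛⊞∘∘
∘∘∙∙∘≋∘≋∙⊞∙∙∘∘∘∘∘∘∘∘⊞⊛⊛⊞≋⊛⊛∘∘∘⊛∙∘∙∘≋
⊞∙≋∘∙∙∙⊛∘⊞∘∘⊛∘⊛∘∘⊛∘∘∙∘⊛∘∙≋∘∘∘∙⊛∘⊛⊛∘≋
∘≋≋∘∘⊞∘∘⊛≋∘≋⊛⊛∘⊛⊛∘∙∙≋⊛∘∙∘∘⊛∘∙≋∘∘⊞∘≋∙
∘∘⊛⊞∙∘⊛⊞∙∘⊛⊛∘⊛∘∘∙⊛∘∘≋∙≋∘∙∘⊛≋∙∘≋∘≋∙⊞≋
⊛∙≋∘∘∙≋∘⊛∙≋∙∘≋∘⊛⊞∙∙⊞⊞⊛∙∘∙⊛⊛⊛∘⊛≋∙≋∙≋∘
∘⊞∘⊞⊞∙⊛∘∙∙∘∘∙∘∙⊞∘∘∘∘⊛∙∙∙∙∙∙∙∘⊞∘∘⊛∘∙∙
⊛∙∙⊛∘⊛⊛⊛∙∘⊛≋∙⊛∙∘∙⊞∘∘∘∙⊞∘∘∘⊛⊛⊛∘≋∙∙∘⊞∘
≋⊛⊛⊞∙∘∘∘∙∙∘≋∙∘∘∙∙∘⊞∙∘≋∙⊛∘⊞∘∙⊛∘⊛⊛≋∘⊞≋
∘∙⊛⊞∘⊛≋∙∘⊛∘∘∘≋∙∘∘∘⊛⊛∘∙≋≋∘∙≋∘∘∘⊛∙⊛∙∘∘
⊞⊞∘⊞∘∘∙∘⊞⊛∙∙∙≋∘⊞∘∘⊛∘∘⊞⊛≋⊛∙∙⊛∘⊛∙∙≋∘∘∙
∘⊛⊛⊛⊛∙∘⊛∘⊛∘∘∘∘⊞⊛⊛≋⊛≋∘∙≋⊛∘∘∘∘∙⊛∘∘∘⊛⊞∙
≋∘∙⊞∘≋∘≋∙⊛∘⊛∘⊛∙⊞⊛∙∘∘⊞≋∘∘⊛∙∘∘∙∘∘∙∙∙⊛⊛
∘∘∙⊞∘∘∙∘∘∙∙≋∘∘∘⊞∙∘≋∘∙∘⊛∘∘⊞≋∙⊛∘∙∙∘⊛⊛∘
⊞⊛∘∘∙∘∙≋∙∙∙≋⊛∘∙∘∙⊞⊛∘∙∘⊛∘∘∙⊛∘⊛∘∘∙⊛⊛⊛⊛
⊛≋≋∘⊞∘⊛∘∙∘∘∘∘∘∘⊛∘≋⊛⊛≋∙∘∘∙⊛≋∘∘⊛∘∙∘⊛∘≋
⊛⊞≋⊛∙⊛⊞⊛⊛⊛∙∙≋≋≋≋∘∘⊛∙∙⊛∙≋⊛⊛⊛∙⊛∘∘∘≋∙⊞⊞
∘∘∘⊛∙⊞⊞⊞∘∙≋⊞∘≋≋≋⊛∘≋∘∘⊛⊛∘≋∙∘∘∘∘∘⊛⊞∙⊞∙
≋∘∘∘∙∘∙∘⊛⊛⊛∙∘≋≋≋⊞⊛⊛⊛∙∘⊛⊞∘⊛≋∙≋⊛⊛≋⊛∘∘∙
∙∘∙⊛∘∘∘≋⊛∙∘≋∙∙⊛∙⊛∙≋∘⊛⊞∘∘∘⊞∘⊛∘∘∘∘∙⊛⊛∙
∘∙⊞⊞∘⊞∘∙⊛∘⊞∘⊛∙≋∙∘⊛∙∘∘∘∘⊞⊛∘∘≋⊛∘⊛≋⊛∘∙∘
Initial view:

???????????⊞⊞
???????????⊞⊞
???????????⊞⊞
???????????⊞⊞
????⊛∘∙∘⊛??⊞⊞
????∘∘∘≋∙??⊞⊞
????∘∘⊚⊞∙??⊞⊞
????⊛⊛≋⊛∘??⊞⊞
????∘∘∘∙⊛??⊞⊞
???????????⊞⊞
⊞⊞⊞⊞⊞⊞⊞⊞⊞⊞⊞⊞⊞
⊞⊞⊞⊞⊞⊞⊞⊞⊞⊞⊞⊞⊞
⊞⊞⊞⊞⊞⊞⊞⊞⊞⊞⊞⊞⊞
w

????????????⊞
????????????⊞
????????????⊞
????????????⊞
????∘⊛∘∙∘⊛??⊞
????⊛∘∘∘≋∙??⊞
????∘∘⊚⊛⊞∙??⊞
????≋⊛⊛≋⊛∘??⊞
????∘∘∘∘∙⊛??⊞
????????????⊞
⊞⊞⊞⊞⊞⊞⊞⊞⊞⊞⊞⊞⊞
⊞⊞⊞⊞⊞⊞⊞⊞⊞⊞⊞⊞⊞
⊞⊞⊞⊞⊞⊞⊞⊞⊞⊞⊞⊞⊞

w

?????????????
?????????????
?????????????
?????????????
????∘∘⊛∘∙∘⊛??
????∙⊛∘∘∘≋∙??
????∘∘⊚∘⊛⊞∙??
????∙≋⊛⊛≋⊛∘??
????⊛∘∘∘∘∙⊛??
?????????????
⊞⊞⊞⊞⊞⊞⊞⊞⊞⊞⊞⊞⊞
⊞⊞⊞⊞⊞⊞⊞⊞⊞⊞⊞⊞⊞
⊞⊞⊞⊞⊞⊞⊞⊞⊞⊞⊞⊞⊞

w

?????????????
?????????????
?????????????
?????????????
????≋∘∘⊛∘∙∘⊛?
????⊛∙⊛∘∘∘≋∙?
????∘∘⊚∘∘⊛⊞∙?
????≋∙≋⊛⊛≋⊛∘?
????∘⊛∘∘∘∘∙⊛?
?????????????
⊞⊞⊞⊞⊞⊞⊞⊞⊞⊞⊞⊞⊞
⊞⊞⊞⊞⊞⊞⊞⊞⊞⊞⊞⊞⊞
⊞⊞⊞⊞⊞⊞⊞⊞⊞⊞⊞⊞⊞

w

?????????????
?????????????
?????????????
?????????????
????⊛≋∘∘⊛∘∙∘⊛
????⊛⊛∙⊛∘∘∘≋∙
????∙∘⊚∘∘∘⊛⊞∙
????⊛≋∙≋⊛⊛≋⊛∘
????⊞∘⊛∘∘∘∘∙⊛
?????????????
⊞⊞⊞⊞⊞⊞⊞⊞⊞⊞⊞⊞⊞
⊞⊞⊞⊞⊞⊞⊞⊞⊞⊞⊞⊞⊞
⊞⊞⊞⊞⊞⊞⊞⊞⊞⊞⊞⊞⊞

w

?????????????
?????????????
?????????????
?????????????
????∙⊛≋∘∘⊛∘∙∘
????⊛⊛⊛∙⊛∘∘∘≋
????≋∙⊚∘∘∘∘⊛⊞
????∘⊛≋∙≋⊛⊛≋⊛
????∘⊞∘⊛∘∘∘∘∙
?????????????
⊞⊞⊞⊞⊞⊞⊞⊞⊞⊞⊞⊞⊞
⊞⊞⊞⊞⊞⊞⊞⊞⊞⊞⊞⊞⊞
⊞⊞⊞⊞⊞⊞⊞⊞⊞⊞⊞⊞⊞

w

?????????????
?????????????
?????????????
?????????????
????∘∙⊛≋∘∘⊛∘∙
????≋⊛⊛⊛∙⊛∘∘∘
????∘≋⊚∘∘∘∘∘⊛
????⊞∘⊛≋∙≋⊛⊛≋
????∘∘⊞∘⊛∘∘∘∘
?????????????
⊞⊞⊞⊞⊞⊞⊞⊞⊞⊞⊞⊞⊞
⊞⊞⊞⊞⊞⊞⊞⊞⊞⊞⊞⊞⊞
⊞⊞⊞⊞⊞⊞⊞⊞⊞⊞⊞⊞⊞

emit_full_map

∘∙⊛≋∘∘⊛∘∙∘⊛
≋⊛⊛⊛∙⊛∘∘∘≋∙
∘≋⊚∘∘∘∘∘⊛⊞∙
⊞∘⊛≋∙≋⊛⊛≋⊛∘
∘∘⊞∘⊛∘∘∘∘∙⊛

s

?????????????
?????????????
?????????????
????∘∙⊛≋∘∘⊛∘∙
????≋⊛⊛⊛∙⊛∘∘∘
????∘≋∙∘∘∘∘∘⊛
????⊞∘⊚≋∙≋⊛⊛≋
????∘∘⊞∘⊛∘∘∘∘
????⊞⊛∘∘≋????
⊞⊞⊞⊞⊞⊞⊞⊞⊞⊞⊞⊞⊞
⊞⊞⊞⊞⊞⊞⊞⊞⊞⊞⊞⊞⊞
⊞⊞⊞⊞⊞⊞⊞⊞⊞⊞⊞⊞⊞
⊞⊞⊞⊞⊞⊞⊞⊞⊞⊞⊞⊞⊞

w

?????????????
?????????????
?????????????
?????∘∙⊛≋∘∘⊛∘
????∙≋⊛⊛⊛∙⊛∘∘
????⊛∘≋∙∘∘∘∘∘
????⊛⊞⊚⊛≋∙≋⊛⊛
????∘∘∘⊞∘⊛∘∘∘
????∘⊞⊛∘∘≋???
⊞⊞⊞⊞⊞⊞⊞⊞⊞⊞⊞⊞⊞
⊞⊞⊞⊞⊞⊞⊞⊞⊞⊞⊞⊞⊞
⊞⊞⊞⊞⊞⊞⊞⊞⊞⊞⊞⊞⊞
⊞⊞⊞⊞⊞⊞⊞⊞⊞⊞⊞⊞⊞

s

?????????????
?????????????
?????∘∙⊛≋∘∘⊛∘
????∙≋⊛⊛⊛∙⊛∘∘
????⊛∘≋∙∘∘∘∘∘
????⊛⊞∘⊛≋∙≋⊛⊛
????∘∘⊚⊞∘⊛∘∘∘
????∘⊞⊛∘∘≋???
⊞⊞⊞⊞⊞⊞⊞⊞⊞⊞⊞⊞⊞
⊞⊞⊞⊞⊞⊞⊞⊞⊞⊞⊞⊞⊞
⊞⊞⊞⊞⊞⊞⊞⊞⊞⊞⊞⊞⊞
⊞⊞⊞⊞⊞⊞⊞⊞⊞⊞⊞⊞⊞
⊞⊞⊞⊞⊞⊞⊞⊞⊞⊞⊞⊞⊞

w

?????????????
?????????????
??????∘∙⊛≋∘∘⊛
?????∙≋⊛⊛⊛∙⊛∘
????⊛⊛∘≋∙∘∘∘∘
????∘⊛⊞∘⊛≋∙≋⊛
????⊞∘⊚∘⊞∘⊛∘∘
????∘∘⊞⊛∘∘≋??
⊞⊞⊞⊞⊞⊞⊞⊞⊞⊞⊞⊞⊞
⊞⊞⊞⊞⊞⊞⊞⊞⊞⊞⊞⊞⊞
⊞⊞⊞⊞⊞⊞⊞⊞⊞⊞⊞⊞⊞
⊞⊞⊞⊞⊞⊞⊞⊞⊞⊞⊞⊞⊞
⊞⊞⊞⊞⊞⊞⊞⊞⊞⊞⊞⊞⊞

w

?????????????
?????????????
???????∘∙⊛≋∘∘
??????∙≋⊛⊛⊛∙⊛
????∘⊛⊛∘≋∙∘∘∘
????∙∘⊛⊞∘⊛≋∙≋
????⊛⊞⊚∘∘⊞∘⊛∘
????∘∘∘⊞⊛∘∘≋?
⊞⊞⊞⊞⊞⊞⊞⊞⊞⊞⊞⊞⊞
⊞⊞⊞⊞⊞⊞⊞⊞⊞⊞⊞⊞⊞
⊞⊞⊞⊞⊞⊞⊞⊞⊞⊞⊞⊞⊞
⊞⊞⊞⊞⊞⊞⊞⊞⊞⊞⊞⊞⊞
⊞⊞⊞⊞⊞⊞⊞⊞⊞⊞⊞⊞⊞

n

?????????????
?????????????
?????????????
???????∘∙⊛≋∘∘
????∙⊛∙≋⊛⊛⊛∙⊛
????∘⊛⊛∘≋∙∘∘∘
????∙∘⊚⊞∘⊛≋∙≋
????⊛⊞∘∘∘⊞∘⊛∘
????∘∘∘⊞⊛∘∘≋?
⊞⊞⊞⊞⊞⊞⊞⊞⊞⊞⊞⊞⊞
⊞⊞⊞⊞⊞⊞⊞⊞⊞⊞⊞⊞⊞
⊞⊞⊞⊞⊞⊞⊞⊞⊞⊞⊞⊞⊞
⊞⊞⊞⊞⊞⊞⊞⊞⊞⊞⊞⊞⊞

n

?????????????
?????????????
?????????????
?????????????
????≋∙∘∘∙⊛≋∘∘
????∙⊛∙≋⊛⊛⊛∙⊛
????∘⊛⊚∘≋∙∘∘∘
????∙∘⊛⊞∘⊛≋∙≋
????⊛⊞∘∘∘⊞∘⊛∘
????∘∘∘⊞⊛∘∘≋?
⊞⊞⊞⊞⊞⊞⊞⊞⊞⊞⊞⊞⊞
⊞⊞⊞⊞⊞⊞⊞⊞⊞⊞⊞⊞⊞
⊞⊞⊞⊞⊞⊞⊞⊞⊞⊞⊞⊞⊞

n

?????????????
?????????????
?????????????
?????????????
????∙∘⊛∘∘????
????≋∙∘∘∙⊛≋∘∘
????∙⊛⊚≋⊛⊛⊛∙⊛
????∘⊛⊛∘≋∙∘∘∘
????∙∘⊛⊞∘⊛≋∙≋
????⊛⊞∘∘∘⊞∘⊛∘
????∘∘∘⊞⊛∘∘≋?
⊞⊞⊞⊞⊞⊞⊞⊞⊞⊞⊞⊞⊞
⊞⊞⊞⊞⊞⊞⊞⊞⊞⊞⊞⊞⊞

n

?????????????
?????????????
?????????????
?????????????
????∙∘⊛∘∘????
????∙∘⊛∘∘????
????≋∙⊚∘∙⊛≋∘∘
????∙⊛∙≋⊛⊛⊛∙⊛
????∘⊛⊛∘≋∙∘∘∘
????∙∘⊛⊞∘⊛≋∙≋
????⊛⊞∘∘∘⊞∘⊛∘
????∘∘∘⊞⊛∘∘≋?
⊞⊞⊞⊞⊞⊞⊞⊞⊞⊞⊞⊞⊞

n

?????????????
?????????????
?????????????
?????????????
????⊞≋∘∘⊛????
????∙∘⊛∘∘????
????∙∘⊚∘∘????
????≋∙∘∘∙⊛≋∘∘
????∙⊛∙≋⊛⊛⊛∙⊛
????∘⊛⊛∘≋∙∘∘∘
????∙∘⊛⊞∘⊛≋∙≋
????⊛⊞∘∘∘⊞∘⊛∘
????∘∘∘⊞⊛∘∘≋?

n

?????????????
?????????????
?????????????
?????????????
????∘∙≋⊛∘????
????⊞≋∘∘⊛????
????∙∘⊚∘∘????
????∙∘⊛∘∘????
????≋∙∘∘∙⊛≋∘∘
????∙⊛∙≋⊛⊛⊛∙⊛
????∘⊛⊛∘≋∙∘∘∘
????∙∘⊛⊞∘⊛≋∙≋
????⊛⊞∘∘∘⊞∘⊛∘

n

?????????????
?????????????
?????????????
?????????????
????∘⊞⊛≋⊛????
????∘∙≋⊛∘????
????⊞≋⊚∘⊛????
????∙∘⊛∘∘????
????∙∘⊛∘∘????
????≋∙∘∘∙⊛≋∘∘
????∙⊛∙≋⊛⊛⊛∙⊛
????∘⊛⊛∘≋∙∘∘∘
????∙∘⊛⊞∘⊛≋∙≋

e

?????????????
?????????????
?????????????
?????????????
???∘⊞⊛≋⊛∙????
???∘∙≋⊛∘∘????
???⊞≋∘⊚⊛∙????
???∙∘⊛∘∘⊞????
???∙∘⊛∘∘∙????
???≋∙∘∘∙⊛≋∘∘⊛
???∙⊛∙≋⊛⊛⊛∙⊛∘
???∘⊛⊛∘≋∙∘∘∘∘
???∙∘⊛⊞∘⊛≋∙≋⊛

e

?????????????
?????????????
?????????????
?????????????
??∘⊞⊛≋⊛∙∙????
??∘∙≋⊛∘∘∘????
??⊞≋∘∘⊚∙∘????
??∙∘⊛∘∘⊞≋????
??∙∘⊛∘∘∙⊛????
??≋∙∘∘∙⊛≋∘∘⊛∘
??∙⊛∙≋⊛⊛⊛∙⊛∘∘
??∘⊛⊛∘≋∙∘∘∘∘∘
??∙∘⊛⊞∘⊛≋∙≋⊛⊛

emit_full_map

∘⊞⊛≋⊛∙∙???????
∘∙≋⊛∘∘∘???????
⊞≋∘∘⊚∙∘???????
∙∘⊛∘∘⊞≋???????
∙∘⊛∘∘∙⊛???????
≋∙∘∘∙⊛≋∘∘⊛∘∙∘⊛
∙⊛∙≋⊛⊛⊛∙⊛∘∘∘≋∙
∘⊛⊛∘≋∙∘∘∘∘∘⊛⊞∙
∙∘⊛⊞∘⊛≋∙≋⊛⊛≋⊛∘
⊛⊞∘∘∘⊞∘⊛∘∘∘∘∙⊛
∘∘∘⊞⊛∘∘≋??????


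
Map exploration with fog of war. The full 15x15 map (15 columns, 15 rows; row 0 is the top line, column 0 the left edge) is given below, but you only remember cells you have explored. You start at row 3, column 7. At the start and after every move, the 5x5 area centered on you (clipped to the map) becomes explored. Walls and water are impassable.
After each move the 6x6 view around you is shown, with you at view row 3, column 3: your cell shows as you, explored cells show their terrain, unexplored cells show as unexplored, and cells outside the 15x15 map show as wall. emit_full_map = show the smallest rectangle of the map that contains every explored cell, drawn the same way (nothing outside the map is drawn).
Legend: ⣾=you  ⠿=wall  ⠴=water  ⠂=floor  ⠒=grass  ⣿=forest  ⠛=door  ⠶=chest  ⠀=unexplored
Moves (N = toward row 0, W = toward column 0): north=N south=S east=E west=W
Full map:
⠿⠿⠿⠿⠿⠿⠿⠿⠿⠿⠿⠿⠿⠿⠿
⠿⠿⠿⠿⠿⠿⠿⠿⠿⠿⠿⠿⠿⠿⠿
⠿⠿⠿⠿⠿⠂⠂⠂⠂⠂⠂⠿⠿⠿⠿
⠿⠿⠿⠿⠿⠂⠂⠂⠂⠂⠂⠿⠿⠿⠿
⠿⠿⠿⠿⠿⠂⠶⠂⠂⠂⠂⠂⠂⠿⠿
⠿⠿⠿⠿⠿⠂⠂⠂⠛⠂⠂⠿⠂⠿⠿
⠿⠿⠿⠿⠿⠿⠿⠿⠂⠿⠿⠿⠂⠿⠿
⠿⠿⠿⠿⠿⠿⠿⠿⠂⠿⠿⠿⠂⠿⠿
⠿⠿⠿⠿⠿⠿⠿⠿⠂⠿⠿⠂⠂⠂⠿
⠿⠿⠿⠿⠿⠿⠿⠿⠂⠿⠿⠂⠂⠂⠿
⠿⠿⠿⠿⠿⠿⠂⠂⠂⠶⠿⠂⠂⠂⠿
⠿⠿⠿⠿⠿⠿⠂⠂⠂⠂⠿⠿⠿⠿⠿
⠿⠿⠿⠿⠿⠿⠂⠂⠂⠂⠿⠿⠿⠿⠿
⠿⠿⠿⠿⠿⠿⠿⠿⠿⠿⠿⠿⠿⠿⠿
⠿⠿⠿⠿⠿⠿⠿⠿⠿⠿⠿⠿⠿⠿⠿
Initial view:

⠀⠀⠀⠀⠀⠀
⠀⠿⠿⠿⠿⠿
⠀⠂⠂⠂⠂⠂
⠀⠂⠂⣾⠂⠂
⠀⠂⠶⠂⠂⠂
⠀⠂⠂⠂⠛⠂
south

⠀⠿⠿⠿⠿⠿
⠀⠂⠂⠂⠂⠂
⠀⠂⠂⠂⠂⠂
⠀⠂⠶⣾⠂⠂
⠀⠂⠂⠂⠛⠂
⠀⠿⠿⠿⠂⠿

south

⠀⠂⠂⠂⠂⠂
⠀⠂⠂⠂⠂⠂
⠀⠂⠶⠂⠂⠂
⠀⠂⠂⣾⠛⠂
⠀⠿⠿⠿⠂⠿
⠀⠿⠿⠿⠂⠿

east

⠂⠂⠂⠂⠂⠀
⠂⠂⠂⠂⠂⠂
⠂⠶⠂⠂⠂⠂
⠂⠂⠂⣾⠂⠂
⠿⠿⠿⠂⠿⠿
⠿⠿⠿⠂⠿⠿

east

⠂⠂⠂⠂⠀⠀
⠂⠂⠂⠂⠂⠿
⠶⠂⠂⠂⠂⠂
⠂⠂⠛⣾⠂⠿
⠿⠿⠂⠿⠿⠿
⠿⠿⠂⠿⠿⠿

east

⠂⠂⠂⠀⠀⠀
⠂⠂⠂⠂⠿⠿
⠂⠂⠂⠂⠂⠂
⠂⠛⠂⣾⠿⠂
⠿⠂⠿⠿⠿⠂
⠿⠂⠿⠿⠿⠂

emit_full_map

⠿⠿⠿⠿⠿⠀⠀⠀
⠂⠂⠂⠂⠂⠀⠀⠀
⠂⠂⠂⠂⠂⠂⠿⠿
⠂⠶⠂⠂⠂⠂⠂⠂
⠂⠂⠂⠛⠂⣾⠿⠂
⠿⠿⠿⠂⠿⠿⠿⠂
⠿⠿⠿⠂⠿⠿⠿⠂

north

⠿⠿⠿⠀⠀⠀
⠂⠂⠂⠂⠿⠿
⠂⠂⠂⠂⠿⠿
⠂⠂⠂⣾⠂⠂
⠂⠛⠂⠂⠿⠂
⠿⠂⠿⠿⠿⠂

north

⠀⠀⠀⠀⠀⠀
⠿⠿⠿⠿⠿⠿
⠂⠂⠂⠂⠿⠿
⠂⠂⠂⣾⠿⠿
⠂⠂⠂⠂⠂⠂
⠂⠛⠂⠂⠿⠂

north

⠿⠿⠿⠿⠿⠿
⠀⠿⠿⠿⠿⠿
⠿⠿⠿⠿⠿⠿
⠂⠂⠂⣾⠿⠿
⠂⠂⠂⠂⠿⠿
⠂⠂⠂⠂⠂⠂

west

⠿⠿⠿⠿⠿⠿
⠀⠿⠿⠿⠿⠿
⠿⠿⠿⠿⠿⠿
⠂⠂⠂⣾⠂⠿
⠂⠂⠂⠂⠂⠿
⠶⠂⠂⠂⠂⠂

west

⠿⠿⠿⠿⠿⠿
⠀⠿⠿⠿⠿⠿
⠿⠿⠿⠿⠿⠿
⠂⠂⠂⣾⠂⠂
⠂⠂⠂⠂⠂⠂
⠂⠶⠂⠂⠂⠂

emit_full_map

⠀⠿⠿⠿⠿⠿⠿⠿
⠿⠿⠿⠿⠿⠿⠿⠿
⠂⠂⠂⣾⠂⠂⠿⠿
⠂⠂⠂⠂⠂⠂⠿⠿
⠂⠶⠂⠂⠂⠂⠂⠂
⠂⠂⠂⠛⠂⠂⠿⠂
⠿⠿⠿⠂⠿⠿⠿⠂
⠿⠿⠿⠂⠿⠿⠿⠂

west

⠿⠿⠿⠿⠿⠿
⠀⠿⠿⠿⠿⠿
⠀⠿⠿⠿⠿⠿
⠀⠂⠂⣾⠂⠂
⠀⠂⠂⠂⠂⠂
⠀⠂⠶⠂⠂⠂

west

⠿⠿⠿⠿⠿⠿
⠀⠿⠿⠿⠿⠿
⠀⠿⠿⠿⠿⠿
⠀⠿⠂⣾⠂⠂
⠀⠿⠂⠂⠂⠂
⠀⠿⠂⠶⠂⠂

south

⠀⠿⠿⠿⠿⠿
⠀⠿⠿⠿⠿⠿
⠀⠿⠂⠂⠂⠂
⠀⠿⠂⣾⠂⠂
⠀⠿⠂⠶⠂⠂
⠀⠿⠂⠂⠂⠛

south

⠀⠿⠿⠿⠿⠿
⠀⠿⠂⠂⠂⠂
⠀⠿⠂⠂⠂⠂
⠀⠿⠂⣾⠂⠂
⠀⠿⠂⠂⠂⠛
⠀⠿⠿⠿⠿⠂

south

⠀⠿⠂⠂⠂⠂
⠀⠿⠂⠂⠂⠂
⠀⠿⠂⠶⠂⠂
⠀⠿⠂⣾⠂⠛
⠀⠿⠿⠿⠿⠂
⠀⠿⠿⠿⠿⠂

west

⠀⠀⠿⠂⠂⠂
⠀⠿⠿⠂⠂⠂
⠀⠿⠿⠂⠶⠂
⠀⠿⠿⣾⠂⠂
⠀⠿⠿⠿⠿⠿
⠀⠿⠿⠿⠿⠿

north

⠀⠀⠿⠿⠿⠿
⠀⠿⠿⠂⠂⠂
⠀⠿⠿⠂⠂⠂
⠀⠿⠿⣾⠶⠂
⠀⠿⠿⠂⠂⠂
⠀⠿⠿⠿⠿⠿

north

⠀⠀⠿⠿⠿⠿
⠀⠿⠿⠿⠿⠿
⠀⠿⠿⠂⠂⠂
⠀⠿⠿⣾⠂⠂
⠀⠿⠿⠂⠶⠂
⠀⠿⠿⠂⠂⠂

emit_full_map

⠀⠿⠿⠿⠿⠿⠿⠿⠿⠿
⠿⠿⠿⠿⠿⠿⠿⠿⠿⠿
⠿⠿⠂⠂⠂⠂⠂⠂⠿⠿
⠿⠿⣾⠂⠂⠂⠂⠂⠿⠿
⠿⠿⠂⠶⠂⠂⠂⠂⠂⠂
⠿⠿⠂⠂⠂⠛⠂⠂⠿⠂
⠿⠿⠿⠿⠿⠂⠿⠿⠿⠂
⠿⠿⠿⠿⠿⠂⠿⠿⠿⠂


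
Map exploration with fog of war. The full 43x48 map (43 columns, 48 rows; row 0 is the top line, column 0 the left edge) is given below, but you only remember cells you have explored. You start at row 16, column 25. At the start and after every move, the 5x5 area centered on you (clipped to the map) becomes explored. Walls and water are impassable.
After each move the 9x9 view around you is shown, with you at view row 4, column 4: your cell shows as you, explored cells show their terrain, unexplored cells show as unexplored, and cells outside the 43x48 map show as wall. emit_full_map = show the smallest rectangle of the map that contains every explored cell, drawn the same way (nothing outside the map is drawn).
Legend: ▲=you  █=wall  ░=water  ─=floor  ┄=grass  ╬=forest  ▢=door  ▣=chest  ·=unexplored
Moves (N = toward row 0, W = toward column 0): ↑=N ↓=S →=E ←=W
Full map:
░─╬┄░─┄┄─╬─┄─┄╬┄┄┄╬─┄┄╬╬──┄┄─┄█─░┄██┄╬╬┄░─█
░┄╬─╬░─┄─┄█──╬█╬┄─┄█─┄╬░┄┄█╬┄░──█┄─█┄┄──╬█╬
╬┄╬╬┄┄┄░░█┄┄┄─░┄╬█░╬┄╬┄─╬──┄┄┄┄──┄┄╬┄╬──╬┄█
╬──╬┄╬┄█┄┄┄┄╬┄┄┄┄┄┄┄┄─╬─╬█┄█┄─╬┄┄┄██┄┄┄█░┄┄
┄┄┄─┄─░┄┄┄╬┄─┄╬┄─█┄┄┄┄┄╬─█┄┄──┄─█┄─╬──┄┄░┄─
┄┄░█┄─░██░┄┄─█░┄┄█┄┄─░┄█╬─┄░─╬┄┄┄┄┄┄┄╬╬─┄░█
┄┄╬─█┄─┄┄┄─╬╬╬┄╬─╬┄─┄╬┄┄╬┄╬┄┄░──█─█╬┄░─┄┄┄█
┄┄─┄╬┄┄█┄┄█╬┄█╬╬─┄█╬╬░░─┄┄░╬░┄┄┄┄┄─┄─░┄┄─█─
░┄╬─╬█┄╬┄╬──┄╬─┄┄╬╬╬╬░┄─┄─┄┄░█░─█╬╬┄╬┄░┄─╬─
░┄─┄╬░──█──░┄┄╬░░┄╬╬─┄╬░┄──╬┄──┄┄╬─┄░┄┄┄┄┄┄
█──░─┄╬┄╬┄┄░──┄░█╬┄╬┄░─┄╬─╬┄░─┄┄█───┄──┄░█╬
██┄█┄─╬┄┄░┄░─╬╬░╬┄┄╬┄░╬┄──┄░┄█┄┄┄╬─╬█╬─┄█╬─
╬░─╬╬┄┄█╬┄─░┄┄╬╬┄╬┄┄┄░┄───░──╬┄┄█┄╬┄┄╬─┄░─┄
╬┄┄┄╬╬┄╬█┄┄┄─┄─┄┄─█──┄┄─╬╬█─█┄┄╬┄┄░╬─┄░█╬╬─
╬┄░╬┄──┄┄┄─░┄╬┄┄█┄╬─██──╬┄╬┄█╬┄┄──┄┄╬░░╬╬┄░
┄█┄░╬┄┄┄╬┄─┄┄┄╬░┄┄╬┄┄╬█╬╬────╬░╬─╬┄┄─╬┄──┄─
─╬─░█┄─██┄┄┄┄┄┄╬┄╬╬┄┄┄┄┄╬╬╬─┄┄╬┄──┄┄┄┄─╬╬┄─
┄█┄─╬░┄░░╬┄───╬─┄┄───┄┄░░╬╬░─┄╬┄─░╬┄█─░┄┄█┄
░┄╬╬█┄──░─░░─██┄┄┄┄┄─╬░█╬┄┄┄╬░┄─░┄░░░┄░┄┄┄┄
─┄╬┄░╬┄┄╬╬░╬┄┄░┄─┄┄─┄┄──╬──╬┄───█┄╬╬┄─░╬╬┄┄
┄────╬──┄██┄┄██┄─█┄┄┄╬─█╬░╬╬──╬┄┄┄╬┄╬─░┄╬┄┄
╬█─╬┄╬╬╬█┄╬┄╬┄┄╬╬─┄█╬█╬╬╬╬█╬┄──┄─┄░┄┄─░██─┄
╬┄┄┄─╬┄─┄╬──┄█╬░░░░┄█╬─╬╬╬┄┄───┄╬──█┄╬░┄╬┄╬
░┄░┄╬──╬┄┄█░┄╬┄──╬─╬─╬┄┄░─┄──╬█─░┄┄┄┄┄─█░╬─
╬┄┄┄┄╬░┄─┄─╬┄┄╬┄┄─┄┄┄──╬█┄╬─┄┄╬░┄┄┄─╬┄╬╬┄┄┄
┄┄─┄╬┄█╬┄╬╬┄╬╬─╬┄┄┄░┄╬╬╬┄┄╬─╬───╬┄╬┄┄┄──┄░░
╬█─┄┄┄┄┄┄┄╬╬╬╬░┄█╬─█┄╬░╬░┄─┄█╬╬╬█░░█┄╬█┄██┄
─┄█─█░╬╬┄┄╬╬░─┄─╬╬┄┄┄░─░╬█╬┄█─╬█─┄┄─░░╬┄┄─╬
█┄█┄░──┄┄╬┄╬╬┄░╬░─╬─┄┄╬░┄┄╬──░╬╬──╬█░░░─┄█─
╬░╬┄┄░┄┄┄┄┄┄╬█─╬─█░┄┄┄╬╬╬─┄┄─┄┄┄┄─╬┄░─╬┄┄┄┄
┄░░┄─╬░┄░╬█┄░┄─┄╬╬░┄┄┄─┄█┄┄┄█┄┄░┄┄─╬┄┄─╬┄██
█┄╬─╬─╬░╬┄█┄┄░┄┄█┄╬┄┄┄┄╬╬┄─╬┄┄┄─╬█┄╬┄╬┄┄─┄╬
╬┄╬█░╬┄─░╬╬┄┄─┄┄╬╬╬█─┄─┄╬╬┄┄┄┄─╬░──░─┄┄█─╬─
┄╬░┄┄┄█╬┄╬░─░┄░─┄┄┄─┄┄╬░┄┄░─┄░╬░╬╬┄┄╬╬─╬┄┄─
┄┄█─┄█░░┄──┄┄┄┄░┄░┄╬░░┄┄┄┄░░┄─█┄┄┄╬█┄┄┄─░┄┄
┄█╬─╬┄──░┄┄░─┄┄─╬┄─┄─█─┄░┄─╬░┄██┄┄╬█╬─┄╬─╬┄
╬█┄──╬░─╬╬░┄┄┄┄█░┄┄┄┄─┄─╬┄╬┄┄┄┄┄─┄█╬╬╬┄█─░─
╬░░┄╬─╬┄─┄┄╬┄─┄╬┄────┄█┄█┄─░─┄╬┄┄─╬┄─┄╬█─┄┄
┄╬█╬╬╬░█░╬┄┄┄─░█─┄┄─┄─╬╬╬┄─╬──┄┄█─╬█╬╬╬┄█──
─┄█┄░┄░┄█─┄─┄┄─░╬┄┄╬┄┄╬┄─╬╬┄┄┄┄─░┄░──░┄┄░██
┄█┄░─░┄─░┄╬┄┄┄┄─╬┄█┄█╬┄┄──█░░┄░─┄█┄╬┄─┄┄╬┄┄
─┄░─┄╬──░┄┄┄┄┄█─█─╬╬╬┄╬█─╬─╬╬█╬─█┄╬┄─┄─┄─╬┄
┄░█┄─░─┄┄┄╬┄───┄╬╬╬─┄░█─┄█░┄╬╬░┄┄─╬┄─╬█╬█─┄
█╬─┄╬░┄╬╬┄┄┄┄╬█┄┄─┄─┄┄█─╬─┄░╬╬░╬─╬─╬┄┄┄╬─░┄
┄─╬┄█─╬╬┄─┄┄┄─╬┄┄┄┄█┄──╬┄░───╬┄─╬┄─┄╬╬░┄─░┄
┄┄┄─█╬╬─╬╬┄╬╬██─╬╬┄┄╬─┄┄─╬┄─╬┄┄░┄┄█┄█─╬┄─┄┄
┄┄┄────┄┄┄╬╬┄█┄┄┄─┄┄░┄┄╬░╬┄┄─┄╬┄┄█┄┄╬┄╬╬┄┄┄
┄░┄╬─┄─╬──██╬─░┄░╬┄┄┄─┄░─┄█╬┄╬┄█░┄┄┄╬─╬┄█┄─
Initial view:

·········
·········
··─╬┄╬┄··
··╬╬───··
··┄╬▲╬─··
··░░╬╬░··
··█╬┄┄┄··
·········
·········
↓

·········
··─╬┄╬┄··
··╬╬───··
··┄╬╬╬─··
··░░▲╬░··
··█╬┄┄┄··
··─╬──╬··
·········
·········

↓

··─╬┄╬┄··
··╬╬───··
··┄╬╬╬─··
··░░╬╬░··
··█╬▲┄┄··
··─╬──╬··
··█╬░╬╬··
·········
·········

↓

··╬╬───··
··┄╬╬╬─··
··░░╬╬░··
··█╬┄┄┄··
··─╬▲─╬··
··█╬░╬╬··
··╬╬╬█╬··
·········
·········

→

·╬╬───···
·┄╬╬╬─···
·░░╬╬░─··
·█╬┄┄┄╬··
·─╬─▲╬┄··
·█╬░╬╬─··
·╬╬╬█╬┄··
·········
·········

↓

·┄╬╬╬─···
·░░╬╬░─··
·█╬┄┄┄╬··
·─╬──╬┄··
·█╬░▲╬─··
·╬╬╬█╬┄··
··╬╬┄┄─··
·········
·········

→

┄╬╬╬─····
░░╬╬░─···
█╬┄┄┄╬░··
─╬──╬┄─··
█╬░╬▲──··
╬╬╬█╬┄─··
·╬╬┄┄──··
·········
·········

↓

░░╬╬░─···
█╬┄┄┄╬░··
─╬──╬┄─··
█╬░╬╬──··
╬╬╬█▲┄─··
·╬╬┄┄──··
··─┄──╬··
·········
·········

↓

█╬┄┄┄╬░··
─╬──╬┄─··
█╬░╬╬──··
╬╬╬█╬┄─··
·╬╬┄▲──··
··─┄──╬··
··┄╬─┄┄··
·········
·········

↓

─╬──╬┄─··
█╬░╬╬──··
╬╬╬█╬┄─··
·╬╬┄┄──··
··─┄▲─╬··
··┄╬─┄┄··
··┄╬─╬─··
·········
·········

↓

█╬░╬╬──··
╬╬╬█╬┄─··
·╬╬┄┄──··
··─┄──╬··
··┄╬▲┄┄··
··┄╬─╬─··
··┄─┄█╬··
·········
·········

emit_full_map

─╬┄╬┄··
╬╬───··
┄╬╬╬─··
░░╬╬░─·
█╬┄┄┄╬░
─╬──╬┄─
█╬░╬╬──
╬╬╬█╬┄─
·╬╬┄┄──
··─┄──╬
··┄╬▲┄┄
··┄╬─╬─
··┄─┄█╬

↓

╬╬╬█╬┄─··
·╬╬┄┄──··
··─┄──╬··
··┄╬─┄┄··
··┄╬▲╬─··
··┄─┄█╬··
··█╬┄█─··
·········
·········

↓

·╬╬┄┄──··
··─┄──╬··
··┄╬─┄┄··
··┄╬─╬─··
··┄─▲█╬··
··█╬┄█─··
··┄╬──░··
·········
·········

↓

··─┄──╬··
··┄╬─┄┄··
··┄╬─╬─··
··┄─┄█╬··
··█╬▲█─··
··┄╬──░··
··─┄┄─┄··
·········
·········

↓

··┄╬─┄┄··
··┄╬─╬─··
··┄─┄█╬··
··█╬┄█─··
··┄╬▲─░··
··─┄┄─┄··
··┄┄┄█┄··
·········
·········

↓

··┄╬─╬─··
··┄─┄█╬··
··█╬┄█─··
··┄╬──░··
··─┄▲─┄··
··┄┄┄█┄··
··┄─╬┄┄··
·········
·········

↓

··┄─┄█╬··
··█╬┄█─··
··┄╬──░··
··─┄┄─┄··
··┄┄▲█┄··
··┄─╬┄┄··
··╬┄┄┄┄··
·········
·········

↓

··█╬┄█─··
··┄╬──░··
··─┄┄─┄··
··┄┄┄█┄··
··┄─▲┄┄··
··╬┄┄┄┄··
··┄░─┄░··
·········
·········

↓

··┄╬──░··
··─┄┄─┄··
··┄┄┄█┄··
··┄─╬┄┄··
··╬┄▲┄┄··
··┄░─┄░··
··┄░░┄─··
·········
·········

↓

··─┄┄─┄··
··┄┄┄█┄··
··┄─╬┄┄··
··╬┄┄┄┄··
··┄░▲┄░··
··┄░░┄─··
··┄─╬░┄··
·········
·········

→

·─┄┄─┄···
·┄┄┄█┄···
·┄─╬┄┄┄··
·╬┄┄┄┄─··
·┄░─▲░╬··
·┄░░┄─█··
·┄─╬░┄█··
·········
·········

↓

·┄┄┄█┄···
·┄─╬┄┄┄··
·╬┄┄┄┄─··
·┄░─┄░╬··
·┄░░▲─█··
·┄─╬░┄█··
··╬┄┄┄┄··
·········
·········

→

┄┄┄█┄····
┄─╬┄┄┄···
╬┄┄┄┄─╬··
┄░─┄░╬░··
┄░░┄▲█┄··
┄─╬░┄██··
·╬┄┄┄┄┄··
·········
·········

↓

┄─╬┄┄┄···
╬┄┄┄┄─╬··
┄░─┄░╬░··
┄░░┄─█┄··
┄─╬░▲██··
·╬┄┄┄┄┄··
··░─┄╬┄··
·········
·········

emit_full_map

─╬┄╬┄····
╬╬───····
┄╬╬╬─····
░░╬╬░─···
█╬┄┄┄╬░··
─╬──╬┄─··
█╬░╬╬──··
╬╬╬█╬┄─··
·╬╬┄┄──··
··─┄──╬··
··┄╬─┄┄··
··┄╬─╬─··
··┄─┄█╬··
··█╬┄█─··
··┄╬──░··
··─┄┄─┄··
··┄┄┄█┄··
··┄─╬┄┄┄·
··╬┄┄┄┄─╬
··┄░─┄░╬░
··┄░░┄─█┄
··┄─╬░▲██
···╬┄┄┄┄┄
····░─┄╬┄

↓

╬┄┄┄┄─╬··
┄░─┄░╬░··
┄░░┄─█┄··
┄─╬░┄██··
·╬┄┄▲┄┄··
··░─┄╬┄··
··╬──┄┄··
·········
·········

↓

┄░─┄░╬░··
┄░░┄─█┄··
┄─╬░┄██··
·╬┄┄┄┄┄··
··░─▲╬┄··
··╬──┄┄··
··┄┄┄┄─··
·········
·········

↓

┄░░┄─█┄··
┄─╬░┄██··
·╬┄┄┄┄┄··
··░─┄╬┄··
··╬─▲┄┄··
··┄┄┄┄─··
··░░┄░─··
·········
·········

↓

┄─╬░┄██··
·╬┄┄┄┄┄··
··░─┄╬┄··
··╬──┄┄··
··┄┄▲┄─··
··░░┄░─··
··╬╬█╬─··
·········
·········

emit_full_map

─╬┄╬┄····
╬╬───····
┄╬╬╬─····
░░╬╬░─···
█╬┄┄┄╬░··
─╬──╬┄─··
█╬░╬╬──··
╬╬╬█╬┄─··
·╬╬┄┄──··
··─┄──╬··
··┄╬─┄┄··
··┄╬─╬─··
··┄─┄█╬··
··█╬┄█─··
··┄╬──░··
··─┄┄─┄··
··┄┄┄█┄··
··┄─╬┄┄┄·
··╬┄┄┄┄─╬
··┄░─┄░╬░
··┄░░┄─█┄
··┄─╬░┄██
···╬┄┄┄┄┄
····░─┄╬┄
····╬──┄┄
····┄┄▲┄─
····░░┄░─
····╬╬█╬─

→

─╬░┄██···
╬┄┄┄┄┄···
·░─┄╬┄┄··
·╬──┄┄█··
·┄┄┄▲─░··
·░░┄░─┄··
·╬╬█╬─█··
·········
·········

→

╬░┄██····
┄┄┄┄┄····
░─┄╬┄┄─··
╬──┄┄█─··
┄┄┄┄▲░┄··
░░┄░─┄█··
╬╬█╬─█┄··
·········
·········

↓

┄┄┄┄┄····
░─┄╬┄┄─··
╬──┄┄█─··
┄┄┄┄─░┄··
░░┄░▲┄█··
╬╬█╬─█┄··
··╬░┄┄─··
·········
·········

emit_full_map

─╬┄╬┄······
╬╬───······
┄╬╬╬─······
░░╬╬░─·····
█╬┄┄┄╬░····
─╬──╬┄─····
█╬░╬╬──····
╬╬╬█╬┄─····
·╬╬┄┄──····
··─┄──╬····
··┄╬─┄┄····
··┄╬─╬─····
··┄─┄█╬····
··█╬┄█─····
··┄╬──░····
··─┄┄─┄····
··┄┄┄█┄····
··┄─╬┄┄┄···
··╬┄┄┄┄─╬··
··┄░─┄░╬░··
··┄░░┄─█┄··
··┄─╬░┄██··
···╬┄┄┄┄┄··
····░─┄╬┄┄─
····╬──┄┄█─
····┄┄┄┄─░┄
····░░┄░▲┄█
····╬╬█╬─█┄
······╬░┄┄─


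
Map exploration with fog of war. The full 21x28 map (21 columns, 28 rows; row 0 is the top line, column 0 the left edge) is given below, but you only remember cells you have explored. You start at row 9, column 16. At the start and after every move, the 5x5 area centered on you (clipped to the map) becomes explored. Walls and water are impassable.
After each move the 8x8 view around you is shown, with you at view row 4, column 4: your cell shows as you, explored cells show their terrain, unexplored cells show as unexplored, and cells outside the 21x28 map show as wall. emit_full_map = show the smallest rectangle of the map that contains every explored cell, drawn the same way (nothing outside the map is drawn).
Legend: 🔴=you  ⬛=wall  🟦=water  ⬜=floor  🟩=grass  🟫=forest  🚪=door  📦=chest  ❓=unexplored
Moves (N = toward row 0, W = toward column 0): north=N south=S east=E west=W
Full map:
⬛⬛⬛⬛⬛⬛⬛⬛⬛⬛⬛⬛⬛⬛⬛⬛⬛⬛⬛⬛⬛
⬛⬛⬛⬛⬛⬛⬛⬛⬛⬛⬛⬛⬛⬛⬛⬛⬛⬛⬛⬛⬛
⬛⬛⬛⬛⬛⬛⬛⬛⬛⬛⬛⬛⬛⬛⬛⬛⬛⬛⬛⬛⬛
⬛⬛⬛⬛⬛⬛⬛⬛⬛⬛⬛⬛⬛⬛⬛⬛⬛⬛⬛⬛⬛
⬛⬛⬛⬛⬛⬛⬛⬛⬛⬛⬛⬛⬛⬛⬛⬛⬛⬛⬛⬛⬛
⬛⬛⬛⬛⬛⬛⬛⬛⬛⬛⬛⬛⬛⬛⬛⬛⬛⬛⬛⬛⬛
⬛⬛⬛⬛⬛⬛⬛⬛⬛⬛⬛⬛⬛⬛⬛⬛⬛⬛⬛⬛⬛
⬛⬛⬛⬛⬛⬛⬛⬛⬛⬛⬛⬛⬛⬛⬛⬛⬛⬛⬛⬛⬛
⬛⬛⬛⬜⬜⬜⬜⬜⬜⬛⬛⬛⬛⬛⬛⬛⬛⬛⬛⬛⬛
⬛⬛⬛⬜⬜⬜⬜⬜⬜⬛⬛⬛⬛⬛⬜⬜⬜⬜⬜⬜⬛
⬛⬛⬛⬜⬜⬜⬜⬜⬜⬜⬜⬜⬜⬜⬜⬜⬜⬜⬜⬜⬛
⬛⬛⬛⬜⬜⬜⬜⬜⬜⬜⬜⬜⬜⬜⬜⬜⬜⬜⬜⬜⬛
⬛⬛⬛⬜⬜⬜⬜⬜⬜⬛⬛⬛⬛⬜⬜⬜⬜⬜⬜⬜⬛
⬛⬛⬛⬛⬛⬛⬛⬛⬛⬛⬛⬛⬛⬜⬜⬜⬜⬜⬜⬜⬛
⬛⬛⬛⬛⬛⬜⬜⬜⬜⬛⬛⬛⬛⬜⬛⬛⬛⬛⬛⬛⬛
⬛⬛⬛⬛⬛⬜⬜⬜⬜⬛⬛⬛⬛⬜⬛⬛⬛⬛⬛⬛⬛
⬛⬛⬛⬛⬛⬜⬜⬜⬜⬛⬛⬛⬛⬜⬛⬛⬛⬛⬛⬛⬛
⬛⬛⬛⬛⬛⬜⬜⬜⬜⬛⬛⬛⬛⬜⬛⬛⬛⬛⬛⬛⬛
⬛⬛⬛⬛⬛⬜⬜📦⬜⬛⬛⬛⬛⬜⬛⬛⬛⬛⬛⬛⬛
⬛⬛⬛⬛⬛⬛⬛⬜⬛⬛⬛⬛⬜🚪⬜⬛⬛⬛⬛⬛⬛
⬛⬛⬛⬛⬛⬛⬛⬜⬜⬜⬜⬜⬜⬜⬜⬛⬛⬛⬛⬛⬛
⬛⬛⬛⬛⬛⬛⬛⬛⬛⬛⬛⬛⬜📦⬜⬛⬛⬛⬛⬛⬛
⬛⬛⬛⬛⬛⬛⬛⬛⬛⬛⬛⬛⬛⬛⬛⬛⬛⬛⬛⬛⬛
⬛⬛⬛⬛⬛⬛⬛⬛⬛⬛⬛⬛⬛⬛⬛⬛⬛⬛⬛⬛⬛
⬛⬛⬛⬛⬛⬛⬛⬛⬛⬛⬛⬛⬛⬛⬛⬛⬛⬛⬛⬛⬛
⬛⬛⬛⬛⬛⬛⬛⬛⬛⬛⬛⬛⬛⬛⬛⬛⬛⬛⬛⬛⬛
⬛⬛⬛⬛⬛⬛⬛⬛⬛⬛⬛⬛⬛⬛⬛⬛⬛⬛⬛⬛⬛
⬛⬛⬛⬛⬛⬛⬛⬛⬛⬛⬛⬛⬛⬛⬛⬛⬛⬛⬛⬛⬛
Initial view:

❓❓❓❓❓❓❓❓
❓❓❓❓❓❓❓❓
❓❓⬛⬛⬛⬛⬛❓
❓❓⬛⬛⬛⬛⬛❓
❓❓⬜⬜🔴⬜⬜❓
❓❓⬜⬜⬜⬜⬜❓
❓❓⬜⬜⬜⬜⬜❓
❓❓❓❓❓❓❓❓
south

❓❓❓❓❓❓❓❓
❓❓⬛⬛⬛⬛⬛❓
❓❓⬛⬛⬛⬛⬛❓
❓❓⬜⬜⬜⬜⬜❓
❓❓⬜⬜🔴⬜⬜❓
❓❓⬜⬜⬜⬜⬜❓
❓❓⬜⬜⬜⬜⬜❓
❓❓❓❓❓❓❓❓

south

❓❓⬛⬛⬛⬛⬛❓
❓❓⬛⬛⬛⬛⬛❓
❓❓⬜⬜⬜⬜⬜❓
❓❓⬜⬜⬜⬜⬜❓
❓❓⬜⬜🔴⬜⬜❓
❓❓⬜⬜⬜⬜⬜❓
❓❓⬜⬜⬜⬜⬜❓
❓❓❓❓❓❓❓❓

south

❓❓⬛⬛⬛⬛⬛❓
❓❓⬜⬜⬜⬜⬜❓
❓❓⬜⬜⬜⬜⬜❓
❓❓⬜⬜⬜⬜⬜❓
❓❓⬜⬜🔴⬜⬜❓
❓❓⬜⬜⬜⬜⬜❓
❓❓⬛⬛⬛⬛⬛❓
❓❓❓❓❓❓❓❓

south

❓❓⬜⬜⬜⬜⬜❓
❓❓⬜⬜⬜⬜⬜❓
❓❓⬜⬜⬜⬜⬜❓
❓❓⬜⬜⬜⬜⬜❓
❓❓⬜⬜🔴⬜⬜❓
❓❓⬛⬛⬛⬛⬛❓
❓❓⬛⬛⬛⬛⬛❓
❓❓❓❓❓❓❓❓

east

❓⬜⬜⬜⬜⬜❓❓
❓⬜⬜⬜⬜⬜❓❓
❓⬜⬜⬜⬜⬜⬜❓
❓⬜⬜⬜⬜⬜⬜❓
❓⬜⬜⬜🔴⬜⬜❓
❓⬛⬛⬛⬛⬛⬛❓
❓⬛⬛⬛⬛⬛⬛❓
❓❓❓❓❓❓❓❓

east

⬜⬜⬜⬜⬜❓❓⬛
⬜⬜⬜⬜⬜❓❓⬛
⬜⬜⬜⬜⬜⬜⬛⬛
⬜⬜⬜⬜⬜⬜⬛⬛
⬜⬜⬜⬜🔴⬜⬛⬛
⬛⬛⬛⬛⬛⬛⬛⬛
⬛⬛⬛⬛⬛⬛⬛⬛
❓❓❓❓❓❓❓⬛

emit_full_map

⬛⬛⬛⬛⬛❓❓
⬛⬛⬛⬛⬛❓❓
⬜⬜⬜⬜⬜❓❓
⬜⬜⬜⬜⬜❓❓
⬜⬜⬜⬜⬜⬜⬛
⬜⬜⬜⬜⬜⬜⬛
⬜⬜⬜⬜🔴⬜⬛
⬛⬛⬛⬛⬛⬛⬛
⬛⬛⬛⬛⬛⬛⬛

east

⬜⬜⬜⬜❓❓⬛⬛
⬜⬜⬜⬜❓❓⬛⬛
⬜⬜⬜⬜⬜⬛⬛⬛
⬜⬜⬜⬜⬜⬛⬛⬛
⬜⬜⬜⬜🔴⬛⬛⬛
⬛⬛⬛⬛⬛⬛⬛⬛
⬛⬛⬛⬛⬛⬛⬛⬛
❓❓❓❓❓❓⬛⬛

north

⬛⬛⬛⬛❓❓⬛⬛
⬜⬜⬜⬜❓❓⬛⬛
⬜⬜⬜⬜⬜⬛⬛⬛
⬜⬜⬜⬜⬜⬛⬛⬛
⬜⬜⬜⬜🔴⬛⬛⬛
⬜⬜⬜⬜⬜⬛⬛⬛
⬛⬛⬛⬛⬛⬛⬛⬛
⬛⬛⬛⬛⬛⬛⬛⬛

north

⬛⬛⬛⬛❓❓⬛⬛
⬛⬛⬛⬛❓❓⬛⬛
⬜⬜⬜⬜⬜⬛⬛⬛
⬜⬜⬜⬜⬜⬛⬛⬛
⬜⬜⬜⬜🔴⬛⬛⬛
⬜⬜⬜⬜⬜⬛⬛⬛
⬜⬜⬜⬜⬜⬛⬛⬛
⬛⬛⬛⬛⬛⬛⬛⬛

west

⬛⬛⬛⬛⬛❓❓⬛
⬛⬛⬛⬛⬛❓❓⬛
⬜⬜⬜⬜⬜⬜⬛⬛
⬜⬜⬜⬜⬜⬜⬛⬛
⬜⬜⬜⬜🔴⬜⬛⬛
⬜⬜⬜⬜⬜⬜⬛⬛
⬜⬜⬜⬜⬜⬜⬛⬛
⬛⬛⬛⬛⬛⬛⬛⬛

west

❓⬛⬛⬛⬛⬛❓❓
❓⬛⬛⬛⬛⬛❓❓
❓⬜⬜⬜⬜⬜⬜⬛
❓⬜⬜⬜⬜⬜⬜⬛
❓⬜⬜⬜🔴⬜⬜⬛
❓⬜⬜⬜⬜⬜⬜⬛
❓⬜⬜⬜⬜⬜⬜⬛
❓⬛⬛⬛⬛⬛⬛⬛

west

❓❓⬛⬛⬛⬛⬛❓
❓❓⬛⬛⬛⬛⬛❓
❓❓⬜⬜⬜⬜⬜⬜
❓❓⬜⬜⬜⬜⬜⬜
❓❓⬜⬜🔴⬜⬜⬜
❓❓⬜⬜⬜⬜⬜⬜
❓❓⬜⬜⬜⬜⬜⬜
❓❓⬛⬛⬛⬛⬛⬛

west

❓❓❓⬛⬛⬛⬛⬛
❓❓❓⬛⬛⬛⬛⬛
❓❓⬛⬜⬜⬜⬜⬜
❓❓⬜⬜⬜⬜⬜⬜
❓❓⬜⬜🔴⬜⬜⬜
❓❓⬜⬜⬜⬜⬜⬜
❓❓⬜⬜⬜⬜⬜⬜
❓❓❓⬛⬛⬛⬛⬛

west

❓❓❓❓⬛⬛⬛⬛
❓❓❓❓⬛⬛⬛⬛
❓❓⬛⬛⬜⬜⬜⬜
❓❓⬜⬜⬜⬜⬜⬜
❓❓⬜⬜🔴⬜⬜⬜
❓❓⬛⬜⬜⬜⬜⬜
❓❓⬛⬜⬜⬜⬜⬜
❓❓❓❓⬛⬛⬛⬛

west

❓❓❓❓❓⬛⬛⬛
❓❓❓❓❓⬛⬛⬛
❓❓⬛⬛⬛⬜⬜⬜
❓❓⬜⬜⬜⬜⬜⬜
❓❓⬜⬜🔴⬜⬜⬜
❓❓⬛⬛⬜⬜⬜⬜
❓❓⬛⬛⬜⬜⬜⬜
❓❓❓❓❓⬛⬛⬛

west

❓❓❓❓❓❓⬛⬛
❓❓❓❓❓❓⬛⬛
❓❓⬛⬛⬛⬛⬜⬜
❓❓⬜⬜⬜⬜⬜⬜
❓❓⬜⬜🔴⬜⬜⬜
❓❓⬛⬛⬛⬜⬜⬜
❓❓⬛⬛⬛⬜⬜⬜
❓❓❓❓❓❓⬛⬛

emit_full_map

❓❓❓❓⬛⬛⬛⬛⬛❓❓
❓❓❓❓⬛⬛⬛⬛⬛❓❓
⬛⬛⬛⬛⬜⬜⬜⬜⬜⬜⬛
⬜⬜⬜⬜⬜⬜⬜⬜⬜⬜⬛
⬜⬜🔴⬜⬜⬜⬜⬜⬜⬜⬛
⬛⬛⬛⬜⬜⬜⬜⬜⬜⬜⬛
⬛⬛⬛⬜⬜⬜⬜⬜⬜⬜⬛
❓❓❓❓⬛⬛⬛⬛⬛⬛⬛
❓❓❓❓⬛⬛⬛⬛⬛⬛⬛

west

❓❓❓❓❓❓❓⬛
❓❓❓❓❓❓❓⬛
❓❓⬛⬛⬛⬛⬛⬜
❓❓⬜⬜⬜⬜⬜⬜
❓❓⬜⬜🔴⬜⬜⬜
❓❓⬛⬛⬛⬛⬜⬜
❓❓⬛⬛⬛⬛⬜⬜
❓❓❓❓❓❓❓⬛

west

❓❓❓❓❓❓❓❓
❓❓❓❓❓❓❓❓
❓❓⬜⬛⬛⬛⬛⬛
❓❓⬜⬜⬜⬜⬜⬜
❓❓⬜⬜🔴⬜⬜⬜
❓❓⬜⬛⬛⬛⬛⬜
❓❓⬛⬛⬛⬛⬛⬜
❓❓❓❓❓❓❓❓

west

❓❓❓❓❓❓❓❓
❓❓❓❓❓❓❓❓
❓❓⬜⬜⬛⬛⬛⬛
❓❓⬜⬜⬜⬜⬜⬜
❓❓⬜⬜🔴⬜⬜⬜
❓❓⬜⬜⬛⬛⬛⬛
❓❓⬛⬛⬛⬛⬛⬛
❓❓❓❓❓❓❓❓

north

❓❓❓❓❓❓❓❓
❓❓❓❓❓❓❓❓
❓❓⬜⬜⬛⬛⬛❓
❓❓⬜⬜⬛⬛⬛⬛
❓❓⬜⬜🔴⬜⬜⬜
❓❓⬜⬜⬜⬜⬜⬜
❓❓⬜⬜⬛⬛⬛⬛
❓❓⬛⬛⬛⬛⬛⬛

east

❓❓❓❓❓❓❓❓
❓❓❓❓❓❓❓❓
❓⬜⬜⬛⬛⬛⬛❓
❓⬜⬜⬛⬛⬛⬛⬛
❓⬜⬜⬜🔴⬜⬜⬜
❓⬜⬜⬜⬜⬜⬜⬜
❓⬜⬜⬛⬛⬛⬛⬜
❓⬛⬛⬛⬛⬛⬛⬜

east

❓❓❓❓❓❓❓❓
❓❓❓❓❓❓❓⬛
⬜⬜⬛⬛⬛⬛⬛⬛
⬜⬜⬛⬛⬛⬛⬛⬜
⬜⬜⬜⬜🔴⬜⬜⬜
⬜⬜⬜⬜⬜⬜⬜⬜
⬜⬜⬛⬛⬛⬛⬜⬜
⬛⬛⬛⬛⬛⬛⬜⬜

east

❓❓❓❓❓❓❓❓
❓❓❓❓❓❓⬛⬛
⬜⬛⬛⬛⬛⬛⬛⬛
⬜⬛⬛⬛⬛⬛⬜⬜
⬜⬜⬜⬜🔴⬜⬜⬜
⬜⬜⬜⬜⬜⬜⬜⬜
⬜⬛⬛⬛⬛⬜⬜⬜
⬛⬛⬛⬛⬛⬜⬜⬜

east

❓❓❓❓❓❓❓❓
❓❓❓❓❓⬛⬛⬛
⬛⬛⬛⬛⬛⬛⬛⬛
⬛⬛⬛⬛⬛⬜⬜⬜
⬜⬜⬜⬜🔴⬜⬜⬜
⬜⬜⬜⬜⬜⬜⬜⬜
⬛⬛⬛⬛⬜⬜⬜⬜
⬛⬛⬛⬛⬜⬜⬜⬜

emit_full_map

❓❓❓❓❓❓❓⬛⬛⬛⬛⬛❓❓
⬜⬜⬛⬛⬛⬛⬛⬛⬛⬛⬛⬛❓❓
⬜⬜⬛⬛⬛⬛⬛⬜⬜⬜⬜⬜⬜⬛
⬜⬜⬜⬜⬜⬜🔴⬜⬜⬜⬜⬜⬜⬛
⬜⬜⬜⬜⬜⬜⬜⬜⬜⬜⬜⬜⬜⬛
⬜⬜⬛⬛⬛⬛⬜⬜⬜⬜⬜⬜⬜⬛
⬛⬛⬛⬛⬛⬛⬜⬜⬜⬜⬜⬜⬜⬛
❓❓❓❓❓❓❓⬛⬛⬛⬛⬛⬛⬛
❓❓❓❓❓❓❓⬛⬛⬛⬛⬛⬛⬛

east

❓❓❓❓❓❓❓❓
❓❓❓❓⬛⬛⬛⬛
⬛⬛⬛⬛⬛⬛⬛⬛
⬛⬛⬛⬛⬜⬜⬜⬜
⬜⬜⬜⬜🔴⬜⬜⬜
⬜⬜⬜⬜⬜⬜⬜⬜
⬛⬛⬛⬜⬜⬜⬜⬜
⬛⬛⬛⬜⬜⬜⬜⬜

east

❓❓❓❓❓❓❓❓
❓❓❓⬛⬛⬛⬛⬛
⬛⬛⬛⬛⬛⬛⬛⬛
⬛⬛⬛⬜⬜⬜⬜⬜
⬜⬜⬜⬜🔴⬜⬜⬜
⬜⬜⬜⬜⬜⬜⬜⬜
⬛⬛⬜⬜⬜⬜⬜⬜
⬛⬛⬜⬜⬜⬜⬜⬜

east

❓❓❓❓❓❓❓❓
❓❓⬛⬛⬛⬛⬛❓
⬛⬛⬛⬛⬛⬛⬛❓
⬛⬛⬜⬜⬜⬜⬜⬜
⬜⬜⬜⬜🔴⬜⬜⬜
⬜⬜⬜⬜⬜⬜⬜⬜
⬛⬜⬜⬜⬜⬜⬜⬜
⬛⬜⬜⬜⬜⬜⬜⬜

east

❓❓❓❓❓❓❓❓
❓⬛⬛⬛⬛⬛❓❓
⬛⬛⬛⬛⬛⬛⬛❓
⬛⬜⬜⬜⬜⬜⬜⬛
⬜⬜⬜⬜🔴⬜⬜⬛
⬜⬜⬜⬜⬜⬜⬜⬛
⬜⬜⬜⬜⬜⬜⬜⬛
⬜⬜⬜⬜⬜⬜⬜⬛

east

❓❓❓❓❓❓❓⬛
⬛⬛⬛⬛⬛❓❓⬛
⬛⬛⬛⬛⬛⬛⬛⬛
⬜⬜⬜⬜⬜⬜⬛⬛
⬜⬜⬜⬜🔴⬜⬛⬛
⬜⬜⬜⬜⬜⬜⬛⬛
⬜⬜⬜⬜⬜⬜⬛⬛
⬜⬜⬜⬜⬜⬜⬛⬛

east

❓❓❓❓❓❓⬛⬛
⬛⬛⬛⬛❓❓⬛⬛
⬛⬛⬛⬛⬛⬛⬛⬛
⬜⬜⬜⬜⬜⬛⬛⬛
⬜⬜⬜⬜🔴⬛⬛⬛
⬜⬜⬜⬜⬜⬛⬛⬛
⬜⬜⬜⬜⬜⬛⬛⬛
⬜⬜⬜⬜⬜⬛⬛⬛

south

⬛⬛⬛⬛❓❓⬛⬛
⬛⬛⬛⬛⬛⬛⬛⬛
⬜⬜⬜⬜⬜⬛⬛⬛
⬜⬜⬜⬜⬜⬛⬛⬛
⬜⬜⬜⬜🔴⬛⬛⬛
⬜⬜⬜⬜⬜⬛⬛⬛
⬜⬜⬜⬜⬜⬛⬛⬛
⬛⬛⬛⬛⬛⬛⬛⬛

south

⬛⬛⬛⬛⬛⬛⬛⬛
⬜⬜⬜⬜⬜⬛⬛⬛
⬜⬜⬜⬜⬜⬛⬛⬛
⬜⬜⬜⬜⬜⬛⬛⬛
⬜⬜⬜⬜🔴⬛⬛⬛
⬜⬜⬜⬜⬜⬛⬛⬛
⬛⬛⬛⬛⬛⬛⬛⬛
⬛⬛⬛⬛⬛⬛⬛⬛

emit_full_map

❓❓❓❓❓❓❓⬛⬛⬛⬛⬛❓❓
⬜⬜⬛⬛⬛⬛⬛⬛⬛⬛⬛⬛⬛⬛
⬜⬜⬛⬛⬛⬛⬛⬜⬜⬜⬜⬜⬜⬛
⬜⬜⬜⬜⬜⬜⬜⬜⬜⬜⬜⬜⬜⬛
⬜⬜⬜⬜⬜⬜⬜⬜⬜⬜⬜⬜⬜⬛
⬜⬜⬛⬛⬛⬛⬜⬜⬜⬜⬜⬜🔴⬛
⬛⬛⬛⬛⬛⬛⬜⬜⬜⬜⬜⬜⬜⬛
❓❓❓❓❓❓❓⬛⬛⬛⬛⬛⬛⬛
❓❓❓❓❓❓❓⬛⬛⬛⬛⬛⬛⬛

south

⬜⬜⬜⬜⬜⬛⬛⬛
⬜⬜⬜⬜⬜⬛⬛⬛
⬜⬜⬜⬜⬜⬛⬛⬛
⬜⬜⬜⬜⬜⬛⬛⬛
⬜⬜⬜⬜🔴⬛⬛⬛
⬛⬛⬛⬛⬛⬛⬛⬛
⬛⬛⬛⬛⬛⬛⬛⬛
❓❓❓❓❓❓⬛⬛

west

⬜⬜⬜⬜⬜⬜⬛⬛
⬜⬜⬜⬜⬜⬜⬛⬛
⬜⬜⬜⬜⬜⬜⬛⬛
⬜⬜⬜⬜⬜⬜⬛⬛
⬜⬜⬜⬜🔴⬜⬛⬛
⬛⬛⬛⬛⬛⬛⬛⬛
⬛⬛⬛⬛⬛⬛⬛⬛
❓❓❓❓❓❓❓⬛

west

⬛⬜⬜⬜⬜⬜⬜⬛
⬜⬜⬜⬜⬜⬜⬜⬛
⬜⬜⬜⬜⬜⬜⬜⬛
⬜⬜⬜⬜⬜⬜⬜⬛
⬜⬜⬜⬜🔴⬜⬜⬛
❓⬛⬛⬛⬛⬛⬛⬛
❓⬛⬛⬛⬛⬛⬛⬛
❓❓❓❓❓❓❓❓

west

⬛⬛⬜⬜⬜⬜⬜⬜
⬜⬜⬜⬜⬜⬜⬜⬜
⬜⬜⬜⬜⬜⬜⬜⬜
⬛⬜⬜⬜⬜⬜⬜⬜
⬛⬜⬜⬜🔴⬜⬜⬜
❓❓⬛⬛⬛⬛⬛⬛
❓❓⬛⬛⬛⬛⬛⬛
❓❓❓❓❓❓❓❓

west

⬛⬛⬛⬜⬜⬜⬜⬜
⬜⬜⬜⬜⬜⬜⬜⬜
⬜⬜⬜⬜⬜⬜⬜⬜
⬛⬛⬜⬜⬜⬜⬜⬜
⬛⬛⬜⬜🔴⬜⬜⬜
❓❓⬜⬛⬛⬛⬛⬛
❓❓⬜⬛⬛⬛⬛⬛
❓❓❓❓❓❓❓❓

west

⬛⬛⬛⬛⬜⬜⬜⬜
⬜⬜⬜⬜⬜⬜⬜⬜
⬜⬜⬜⬜⬜⬜⬜⬜
⬛⬛⬛⬜⬜⬜⬜⬜
⬛⬛⬛⬜🔴⬜⬜⬜
❓❓⬛⬜⬛⬛⬛⬛
❓❓⬛⬜⬛⬛⬛⬛
❓❓❓❓❓❓❓❓

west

⬛⬛⬛⬛⬛⬜⬜⬜
⬜⬜⬜⬜⬜⬜⬜⬜
⬜⬜⬜⬜⬜⬜⬜⬜
⬛⬛⬛⬛⬜⬜⬜⬜
⬛⬛⬛⬛🔴⬜⬜⬜
❓❓⬛⬛⬜⬛⬛⬛
❓❓⬛⬛⬜⬛⬛⬛
❓❓❓❓❓❓❓❓

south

⬜⬜⬜⬜⬜⬜⬜⬜
⬜⬜⬜⬜⬜⬜⬜⬜
⬛⬛⬛⬛⬜⬜⬜⬜
⬛⬛⬛⬛⬜⬜⬜⬜
❓❓⬛⬛🔴⬛⬛⬛
❓❓⬛⬛⬜⬛⬛⬛
❓❓⬛⬛⬜⬛⬛❓
❓❓❓❓❓❓❓❓

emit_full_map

❓❓❓❓❓❓❓⬛⬛⬛⬛⬛❓❓
⬜⬜⬛⬛⬛⬛⬛⬛⬛⬛⬛⬛⬛⬛
⬜⬜⬛⬛⬛⬛⬛⬜⬜⬜⬜⬜⬜⬛
⬜⬜⬜⬜⬜⬜⬜⬜⬜⬜⬜⬜⬜⬛
⬜⬜⬜⬜⬜⬜⬜⬜⬜⬜⬜⬜⬜⬛
⬜⬜⬛⬛⬛⬛⬜⬜⬜⬜⬜⬜⬜⬛
⬛⬛⬛⬛⬛⬛⬜⬜⬜⬜⬜⬜⬜⬛
❓❓❓❓⬛⬛🔴⬛⬛⬛⬛⬛⬛⬛
❓❓❓❓⬛⬛⬜⬛⬛⬛⬛⬛⬛⬛
❓❓❓❓⬛⬛⬜⬛⬛❓❓❓❓❓

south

⬜⬜⬜⬜⬜⬜⬜⬜
⬛⬛⬛⬛⬜⬜⬜⬜
⬛⬛⬛⬛⬜⬜⬜⬜
❓❓⬛⬛⬜⬛⬛⬛
❓❓⬛⬛🔴⬛⬛⬛
❓❓⬛⬛⬜⬛⬛❓
❓❓⬛⬛⬜⬛⬛❓
❓❓❓❓❓❓❓❓

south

⬛⬛⬛⬛⬜⬜⬜⬜
⬛⬛⬛⬛⬜⬜⬜⬜
❓❓⬛⬛⬜⬛⬛⬛
❓❓⬛⬛⬜⬛⬛⬛
❓❓⬛⬛🔴⬛⬛❓
❓❓⬛⬛⬜⬛⬛❓
❓❓⬛⬛⬜⬛⬛❓
❓❓❓❓❓❓❓❓

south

⬛⬛⬛⬛⬜⬜⬜⬜
❓❓⬛⬛⬜⬛⬛⬛
❓❓⬛⬛⬜⬛⬛⬛
❓❓⬛⬛⬜⬛⬛❓
❓❓⬛⬛🔴⬛⬛❓
❓❓⬛⬛⬜⬛⬛❓
❓❓⬛⬜🚪⬜⬛❓
❓❓❓❓❓❓❓❓

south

❓❓⬛⬛⬜⬛⬛⬛
❓❓⬛⬛⬜⬛⬛⬛
❓❓⬛⬛⬜⬛⬛❓
❓❓⬛⬛⬜⬛⬛❓
❓❓⬛⬛🔴⬛⬛❓
❓❓⬛⬜🚪⬜⬛❓
❓❓⬜⬜⬜⬜⬛❓
❓❓❓❓❓❓❓❓

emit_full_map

❓❓❓❓❓❓❓⬛⬛⬛⬛⬛❓❓
⬜⬜⬛⬛⬛⬛⬛⬛⬛⬛⬛⬛⬛⬛
⬜⬜⬛⬛⬛⬛⬛⬜⬜⬜⬜⬜⬜⬛
⬜⬜⬜⬜⬜⬜⬜⬜⬜⬜⬜⬜⬜⬛
⬜⬜⬜⬜⬜⬜⬜⬜⬜⬜⬜⬜⬜⬛
⬜⬜⬛⬛⬛⬛⬜⬜⬜⬜⬜⬜⬜⬛
⬛⬛⬛⬛⬛⬛⬜⬜⬜⬜⬜⬜⬜⬛
❓❓❓❓⬛⬛⬜⬛⬛⬛⬛⬛⬛⬛
❓❓❓❓⬛⬛⬜⬛⬛⬛⬛⬛⬛⬛
❓❓❓❓⬛⬛⬜⬛⬛❓❓❓❓❓
❓❓❓❓⬛⬛⬜⬛⬛❓❓❓❓❓
❓❓❓❓⬛⬛🔴⬛⬛❓❓❓❓❓
❓❓❓❓⬛⬜🚪⬜⬛❓❓❓❓❓
❓❓❓❓⬜⬜⬜⬜⬛❓❓❓❓❓
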